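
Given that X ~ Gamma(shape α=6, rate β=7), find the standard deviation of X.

For X ~ Gamma(shape α=6, rate β=7):
Var(X) = \frac{6}{49}
SD(X) = √(Var(X)) = √(\frac{6}{49}) = \frac{\sqrt{6}}{7}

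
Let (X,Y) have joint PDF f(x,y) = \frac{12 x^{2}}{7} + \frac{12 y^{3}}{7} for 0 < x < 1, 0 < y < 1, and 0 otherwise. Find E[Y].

E[Y] = ∫_0^1 ∫_0^1 y × f(x,y) dx dy
= \frac{22}{35}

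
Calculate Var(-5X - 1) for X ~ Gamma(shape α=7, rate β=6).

For X ~ Gamma(shape α=7, rate β=6):
Var(X) = \frac{7}{36}
Var(-5X - 1) = (-5)² × Var(X) = 25 × \frac{7}{36} = \frac{175}{36}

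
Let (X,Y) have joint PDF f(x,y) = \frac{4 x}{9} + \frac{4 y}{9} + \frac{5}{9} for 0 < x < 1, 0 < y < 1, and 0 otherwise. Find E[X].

E[X] = ∫_0^1 ∫_0^1 x × f(x,y) dy dx
= ∫_0^1 ∫_0^1 x × (\frac{4 x}{9} + \frac{4 y}{9} + \frac{5}{9}) dy dx
= \frac{29}{54}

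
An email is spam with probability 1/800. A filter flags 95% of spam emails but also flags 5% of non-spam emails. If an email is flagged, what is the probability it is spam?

Let D = the rare event, + = positive/flagged.
P(D) = 1/800
P(+|D) = 95/100 = 19/20
P(+|D') = 5/100 = 1/20
P(+) = P(+|D)P(D) + P(+|D')P(D')
     = \frac{19}{20} × \frac{1}{800} + \frac{1}{20} × \frac{799}{800}
     = \frac{409}{8000}
P(D|+) = P(+|D)P(D)/P(+) = \frac{19}{818}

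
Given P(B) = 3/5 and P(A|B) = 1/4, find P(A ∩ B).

By definition, P(A|B) = P(A ∩ B) / P(B)
So P(A ∩ B) = P(A|B) × P(B)
= 1/4 × 3/5
= 3/20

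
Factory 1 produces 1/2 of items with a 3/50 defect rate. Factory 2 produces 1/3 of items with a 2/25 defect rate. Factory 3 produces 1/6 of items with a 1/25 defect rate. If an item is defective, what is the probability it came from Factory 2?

Using Bayes' theorem:
P(F1) = 1/2, P(D|F1) = 3/50
P(F2) = 1/3, P(D|F2) = 2/25
P(F3) = 1/6, P(D|F3) = 1/25
P(D) = P(D|F1)P(F1) + P(D|F2)P(F2) + P(D|F3)P(F3)
     = \frac{19}{300}
P(F2|D) = P(D|F2)P(F2) / P(D)
= \frac{8}{19}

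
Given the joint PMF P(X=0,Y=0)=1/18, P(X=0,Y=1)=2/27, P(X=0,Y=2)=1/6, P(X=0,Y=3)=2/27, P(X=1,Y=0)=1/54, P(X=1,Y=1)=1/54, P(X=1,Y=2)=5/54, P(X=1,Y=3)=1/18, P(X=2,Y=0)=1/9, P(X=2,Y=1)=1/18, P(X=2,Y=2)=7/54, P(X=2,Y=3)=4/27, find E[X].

First find marginal of X:
P(X=0) = 10/27
P(X=1) = 5/27
P(X=2) = 4/9
E[X] = 0 × 10/27 + 1 × 5/27 + 2 × 4/9 = 29/27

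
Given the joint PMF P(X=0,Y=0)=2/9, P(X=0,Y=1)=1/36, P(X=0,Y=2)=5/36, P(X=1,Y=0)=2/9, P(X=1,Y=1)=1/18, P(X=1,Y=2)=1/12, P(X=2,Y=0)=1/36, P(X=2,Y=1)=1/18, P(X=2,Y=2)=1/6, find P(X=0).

P(X=0) = P(X=0,Y=0) + P(X=0,Y=1) + P(X=0,Y=2)
= 2/9 + 1/36 + 5/36
= 7/18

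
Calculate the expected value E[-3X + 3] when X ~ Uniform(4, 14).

For X ~ Uniform(4, 14):
E[X] = 9
E[-3X + 3] = -3 × E[X] + 3 = -24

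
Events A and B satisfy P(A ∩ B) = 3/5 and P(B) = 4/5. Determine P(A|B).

P(A|B) = P(A ∩ B) / P(B)
= (3/5) / (4/5)
= 3/4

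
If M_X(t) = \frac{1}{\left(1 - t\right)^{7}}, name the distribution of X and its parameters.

The MGF M(t) = \frac{1}{\left(1 - t\right)^{7}} is the standard form for the Gamma distribution.
Comparing with the known MGF formula identifies: Gamma(shape α=7, rate β=1)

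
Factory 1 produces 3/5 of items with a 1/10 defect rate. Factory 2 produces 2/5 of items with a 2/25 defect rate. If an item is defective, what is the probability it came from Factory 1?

Using Bayes' theorem:
P(F1) = 3/5, P(D|F1) = 1/10
P(F2) = 2/5, P(D|F2) = 2/25
P(D) = P(D|F1)P(F1) + P(D|F2)P(F2)
     = \frac{23}{250}
P(F1|D) = P(D|F1)P(F1) / P(D)
= \frac{15}{23}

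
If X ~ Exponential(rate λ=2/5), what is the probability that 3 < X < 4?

P(3 < X < 4) = ∫_{3}^{4} f(x) dx
where f(x) = \frac{2 e^{- \frac{2 x}{5}}}{5}
= - \frac{1 - e^{\frac{2}{5}}}{e^{\frac{8}{5}}}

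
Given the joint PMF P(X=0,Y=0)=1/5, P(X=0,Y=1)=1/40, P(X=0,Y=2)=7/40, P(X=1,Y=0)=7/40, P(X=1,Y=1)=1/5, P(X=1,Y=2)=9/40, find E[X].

First find marginal of X:
P(X=0) = 2/5
P(X=1) = 3/5
E[X] = 0 × 2/5 + 1 × 3/5 = 3/5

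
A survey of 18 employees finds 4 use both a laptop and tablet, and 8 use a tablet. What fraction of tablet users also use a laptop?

P(A ∩ B) = 4/18 = 2/9
P(B) = 8/18 = 4/9
P(A|B) = P(A ∩ B) / P(B) = (2/9) / (4/9) = 1/2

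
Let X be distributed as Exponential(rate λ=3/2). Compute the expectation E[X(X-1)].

E[X(X-1)] = E[X² - X] = E[X²] - E[X]
E[X] = \frac{2}{3}
E[X²] = Var(X) + (E[X])² = \frac{4}{9} + (\frac{2}{3})² = \frac{8}{9}
E[X(X-1)] = \frac{8}{9} - \frac{2}{3} = \frac{2}{9}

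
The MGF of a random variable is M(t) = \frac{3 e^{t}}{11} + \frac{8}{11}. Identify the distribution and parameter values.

The MGF M(t) = \frac{3 e^{t}}{11} + \frac{8}{11} is the standard form for the Bernoulli distribution.
Comparing with the known MGF formula identifies: Bernoulli(p=3/11)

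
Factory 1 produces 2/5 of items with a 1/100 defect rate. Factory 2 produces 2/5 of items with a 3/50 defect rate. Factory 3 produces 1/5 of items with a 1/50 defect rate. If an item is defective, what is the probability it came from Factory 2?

Using Bayes' theorem:
P(F1) = 2/5, P(D|F1) = 1/100
P(F2) = 2/5, P(D|F2) = 3/50
P(F3) = 1/5, P(D|F3) = 1/50
P(D) = P(D|F1)P(F1) + P(D|F2)P(F2) + P(D|F3)P(F3)
     = \frac{4}{125}
P(F2|D) = P(D|F2)P(F2) / P(D)
= \frac{3}{4}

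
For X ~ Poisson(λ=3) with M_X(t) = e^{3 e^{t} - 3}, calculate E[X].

To find E[X], compute M^(1)(0):
M^(1)(t) = 3 e^{t} e^{3 e^{t} - 3}
M^(1)(0) = 3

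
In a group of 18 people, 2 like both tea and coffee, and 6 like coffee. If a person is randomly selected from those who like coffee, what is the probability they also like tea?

P(A ∩ B) = 2/18 = 1/9
P(B) = 6/18 = 1/3
P(A|B) = P(A ∩ B) / P(B) = (1/9) / (1/3) = 1/3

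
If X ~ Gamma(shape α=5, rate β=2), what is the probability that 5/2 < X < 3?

P(5/2 < X < 3) = ∫_{5/2}^{3} f(x) dx
where f(x) = \frac{4 x^{4} e^{- 2 x}}{3}
= \frac{-920 + 523 e}{8 e^{6}}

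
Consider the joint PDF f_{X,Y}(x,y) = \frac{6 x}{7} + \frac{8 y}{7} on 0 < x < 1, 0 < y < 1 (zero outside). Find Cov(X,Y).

E[XY] = ∫∫ xy × f(x,y) dx dy = \frac{1}{3}
E[X] = \frac{4}{7}
E[Y] = \frac{25}{42}
Cov(X,Y) = E[XY] - E[X]E[Y] = - \frac{1}{147}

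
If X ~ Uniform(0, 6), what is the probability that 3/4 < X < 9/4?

P(3/4 < X < 9/4) = ∫_{3/4}^{9/4} f(x) dx
where f(x) = \frac{1}{6}
= \frac{1}{4}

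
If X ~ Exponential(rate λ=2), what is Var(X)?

For X ~ Exponential(rate λ=2):
Var(X) = \frac{1}{4}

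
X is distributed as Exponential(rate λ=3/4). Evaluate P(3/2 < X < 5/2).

P(3/2 < X < 5/2) = ∫_{3/2}^{5/2} f(x) dx
where f(x) = \frac{3 e^{- \frac{3 x}{4}}}{4}
= - \frac{1 - e^{\frac{3}{4}}}{e^{\frac{15}{8}}}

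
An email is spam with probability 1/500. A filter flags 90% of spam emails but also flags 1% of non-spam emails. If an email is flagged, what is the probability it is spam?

Let D = the rare event, + = positive/flagged.
P(D) = 1/500
P(+|D) = 90/100 = 9/10
P(+|D') = 1/100
P(+) = P(+|D)P(D) + P(+|D')P(D')
     = \frac{9}{10} × \frac{1}{500} + \frac{1}{100} × \frac{499}{500}
     = \frac{589}{50000}
P(D|+) = P(+|D)P(D)/P(+) = \frac{90}{589}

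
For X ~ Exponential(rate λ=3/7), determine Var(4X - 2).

For X ~ Exponential(rate λ=3/7):
Var(X) = \frac{49}{9}
Var(4X - 2) = (4)² × Var(X) = 16 × \frac{49}{9} = \frac{784}{9}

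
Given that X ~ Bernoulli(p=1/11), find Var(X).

For X ~ Bernoulli(p=1/11):
Var(X) = \frac{10}{121}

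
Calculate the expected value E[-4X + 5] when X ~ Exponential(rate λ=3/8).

For X ~ Exponential(rate λ=3/8):
E[X] = \frac{8}{3}
E[-4X + 5] = -4 × E[X] + 5 = - \frac{17}{3}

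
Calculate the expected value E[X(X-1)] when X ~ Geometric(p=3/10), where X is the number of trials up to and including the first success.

E[X(X-1)] = E[X² - X] = E[X²] - E[X]
E[X] = \frac{10}{3}
E[X²] = Var(X) + (E[X])² = \frac{70}{9} + (\frac{10}{3})² = \frac{170}{9}
E[X(X-1)] = \frac{170}{9} - \frac{10}{3} = \frac{140}{9}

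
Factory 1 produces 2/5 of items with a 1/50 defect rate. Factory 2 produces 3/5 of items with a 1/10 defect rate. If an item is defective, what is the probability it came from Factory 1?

Using Bayes' theorem:
P(F1) = 2/5, P(D|F1) = 1/50
P(F2) = 3/5, P(D|F2) = 1/10
P(D) = P(D|F1)P(F1) + P(D|F2)P(F2)
     = \frac{17}{250}
P(F1|D) = P(D|F1)P(F1) / P(D)
= \frac{2}{17}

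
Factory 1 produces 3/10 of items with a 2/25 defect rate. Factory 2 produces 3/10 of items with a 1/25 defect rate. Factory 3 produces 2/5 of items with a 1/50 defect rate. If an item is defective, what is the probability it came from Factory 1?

Using Bayes' theorem:
P(F1) = 3/10, P(D|F1) = 2/25
P(F2) = 3/10, P(D|F2) = 1/25
P(F3) = 2/5, P(D|F3) = 1/50
P(D) = P(D|F1)P(F1) + P(D|F2)P(F2) + P(D|F3)P(F3)
     = \frac{11}{250}
P(F1|D) = P(D|F1)P(F1) / P(D)
= \frac{6}{11}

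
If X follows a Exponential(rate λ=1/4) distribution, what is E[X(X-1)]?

E[X(X-1)] = E[X² - X] = E[X²] - E[X]
E[X] = 4
E[X²] = Var(X) + (E[X])² = 16 + (4)² = 32
E[X(X-1)] = 32 - 4 = 28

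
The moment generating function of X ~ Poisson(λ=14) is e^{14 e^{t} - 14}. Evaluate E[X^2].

To find E[X^2], compute M^(2)(0):
M^(1)(t) = 14 e^{t} e^{14 e^{t} - 14}
M^(2)(t) = 196 e^{2 t} e^{14 e^{t} - 14} + 14 e^{t} e^{14 e^{t} - 14}
M^(2)(0) = 210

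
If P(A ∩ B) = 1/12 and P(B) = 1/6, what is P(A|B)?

P(A|B) = P(A ∩ B) / P(B)
= (1/12) / (1/6)
= 1/2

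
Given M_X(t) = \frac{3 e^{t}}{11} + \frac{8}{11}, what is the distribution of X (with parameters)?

The MGF M(t) = \frac{3 e^{t}}{11} + \frac{8}{11} is the standard form for the Bernoulli distribution.
Comparing with the known MGF formula identifies: Bernoulli(p=3/11)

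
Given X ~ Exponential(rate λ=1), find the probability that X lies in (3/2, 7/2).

P(3/2 < X < 7/2) = ∫_{3/2}^{7/2} f(x) dx
where f(x) = e^{- x}
= - \frac{1 - e^{2}}{e^{\frac{7}{2}}}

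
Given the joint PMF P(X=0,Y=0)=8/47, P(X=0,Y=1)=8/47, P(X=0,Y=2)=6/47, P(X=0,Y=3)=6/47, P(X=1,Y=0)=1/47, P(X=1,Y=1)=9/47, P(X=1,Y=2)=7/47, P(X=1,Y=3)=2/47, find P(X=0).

P(X=0) = P(X=0,Y=0) + P(X=0,Y=1) + P(X=0,Y=2) + P(X=0,Y=3)
= 8/47 + 8/47 + 6/47 + 6/47
= 28/47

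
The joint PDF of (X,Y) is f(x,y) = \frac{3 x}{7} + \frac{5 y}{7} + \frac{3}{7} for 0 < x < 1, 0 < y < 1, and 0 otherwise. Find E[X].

E[X] = ∫_0^1 ∫_0^1 x × f(x,y) dy dx
= ∫_0^1 ∫_0^1 x × (\frac{3 x}{7} + \frac{5 y}{7} + \frac{3}{7}) dy dx
= \frac{15}{28}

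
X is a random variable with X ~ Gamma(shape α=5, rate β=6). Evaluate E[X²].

Using the identity E[X²] = Var(X) + (E[X])²:
E[X] = \frac{5}{6}
Var(X) = \frac{5}{36}
E[X²] = \frac{5}{36} + (\frac{5}{6})²
= \frac{5}{6}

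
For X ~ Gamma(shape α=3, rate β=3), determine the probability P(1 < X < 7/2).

P(1 < X < 7/2) = ∫_{1}^{7/2} f(x) dx
where f(x) = \frac{27 x^{2} e^{- 3 x}}{2}
= - \frac{533}{8 e^{\frac{21}{2}}} + \frac{17}{2 e^{3}}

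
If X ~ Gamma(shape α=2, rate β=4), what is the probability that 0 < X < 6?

P(0 < X < 6) = ∫_{0}^{6} f(x) dx
where f(x) = 16 x e^{- 4 x}
= 1 - \frac{25}{e^{24}}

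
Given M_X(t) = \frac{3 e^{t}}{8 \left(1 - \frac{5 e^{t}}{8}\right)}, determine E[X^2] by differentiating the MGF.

To find E[X^2], compute M^(2)(0):
M^(1)(t) = \frac{3 e^{t}}{8 \left(1 - \frac{5 e^{t}}{8}\right)} + \frac{15 e^{2 t}}{64 \left(1 - \frac{5 e^{t}}{8}\right)^{2}}
M^(2)(t) = \frac{3 e^{t}}{8 \left(1 - \frac{5 e^{t}}{8}\right)} + \frac{45 e^{2 t}}{64 \left(1 - \frac{5 e^{t}}{8}\right)^{2}} + \frac{75 e^{3 t}}{256 \left(1 - \frac{5 e^{t}}{8}\right)^{3}}
M^(2)(0) = \frac{104}{9}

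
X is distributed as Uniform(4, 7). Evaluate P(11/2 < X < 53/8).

P(11/2 < X < 53/8) = ∫_{11/2}^{53/8} f(x) dx
where f(x) = \frac{1}{3}
= \frac{3}{8}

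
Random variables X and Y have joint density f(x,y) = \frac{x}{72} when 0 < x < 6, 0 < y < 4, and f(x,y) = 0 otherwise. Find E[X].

f_X(x) = ∫_0^4 \frac{x}{72} dy = \frac{x}{18}
E[X] = ∫_0^6 x × (\frac{x}{18}) dx = 4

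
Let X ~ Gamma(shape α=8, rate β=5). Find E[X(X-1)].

E[X(X-1)] = E[X² - X] = E[X²] - E[X]
E[X] = \frac{8}{5}
E[X²] = Var(X) + (E[X])² = \frac{8}{25} + (\frac{8}{5})² = \frac{72}{25}
E[X(X-1)] = \frac{72}{25} - \frac{8}{5} = \frac{32}{25}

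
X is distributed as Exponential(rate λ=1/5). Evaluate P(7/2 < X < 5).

P(7/2 < X < 5) = ∫_{7/2}^{5} f(x) dx
where f(x) = \frac{e^{- \frac{x}{5}}}{5}
= - \frac{1}{e} + e^{- \frac{7}{10}}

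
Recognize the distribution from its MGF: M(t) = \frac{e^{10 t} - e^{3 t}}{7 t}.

The MGF M(t) = \frac{e^{10 t} - e^{3 t}}{7 t} is the standard form for the Uniform distribution.
Comparing with the known MGF formula identifies: Uniform(3, 10)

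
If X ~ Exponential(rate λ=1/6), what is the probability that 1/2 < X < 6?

P(1/2 < X < 6) = ∫_{1/2}^{6} f(x) dx
where f(x) = \frac{e^{- \frac{x}{6}}}{6}
= - \frac{1}{e} + e^{- \frac{1}{12}}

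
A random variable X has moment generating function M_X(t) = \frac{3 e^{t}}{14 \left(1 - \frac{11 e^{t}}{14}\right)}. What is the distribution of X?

The MGF M(t) = \frac{3 e^{t}}{14 \left(1 - \frac{11 e^{t}}{14}\right)} is the standard form for the Geometric distribution.
Comparing with the known MGF formula identifies: Geometric(p=3/14), X = trial number of first success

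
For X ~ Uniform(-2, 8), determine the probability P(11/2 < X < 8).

P(11/2 < X < 8) = ∫_{11/2}^{8} f(x) dx
where f(x) = \frac{1}{10}
= \frac{1}{4}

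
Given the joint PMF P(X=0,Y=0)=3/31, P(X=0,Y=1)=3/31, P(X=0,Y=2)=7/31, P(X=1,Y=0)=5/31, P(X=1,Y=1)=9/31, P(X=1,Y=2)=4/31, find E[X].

First find marginal of X:
P(X=0) = 13/31
P(X=1) = 18/31
E[X] = 0 × 13/31 + 1 × 18/31 = 18/31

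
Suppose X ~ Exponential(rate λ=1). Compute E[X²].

Using the identity E[X²] = Var(X) + (E[X])²:
E[X] = 1
Var(X) = 1
E[X²] = 1 + (1)²
= 2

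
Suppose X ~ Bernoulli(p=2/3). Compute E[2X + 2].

For X ~ Bernoulli(p=2/3):
E[X] = \frac{2}{3}
E[2X + 2] = 2 × E[X] + 2 = \frac{10}{3}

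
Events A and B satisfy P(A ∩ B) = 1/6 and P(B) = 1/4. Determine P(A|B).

P(A|B) = P(A ∩ B) / P(B)
= (1/6) / (1/4)
= 2/3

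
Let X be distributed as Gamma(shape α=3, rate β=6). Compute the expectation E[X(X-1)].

E[X(X-1)] = E[X² - X] = E[X²] - E[X]
E[X] = \frac{1}{2}
E[X²] = Var(X) + (E[X])² = \frac{1}{12} + (\frac{1}{2})² = \frac{1}{3}
E[X(X-1)] = \frac{1}{3} - \frac{1}{2} = - \frac{1}{6}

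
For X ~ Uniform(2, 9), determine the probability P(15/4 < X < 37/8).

P(15/4 < X < 37/8) = ∫_{15/4}^{37/8} f(x) dx
where f(x) = \frac{1}{7}
= \frac{1}{8}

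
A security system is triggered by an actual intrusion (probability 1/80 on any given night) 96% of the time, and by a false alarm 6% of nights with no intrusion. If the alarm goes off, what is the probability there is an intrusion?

Let D = the rare event, + = positive/flagged.
P(D) = 1/80
P(+|D) = 96/100 = 24/25
P(+|D') = 6/100 = 3/50
P(+) = P(+|D)P(D) + P(+|D')P(D')
     = \frac{24}{25} × \frac{1}{80} + \frac{3}{50} × \frac{79}{80}
     = \frac{57}{800}
P(D|+) = P(+|D)P(D)/P(+) = \frac{16}{95}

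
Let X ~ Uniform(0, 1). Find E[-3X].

For X ~ Uniform(0, 1):
E[X] = \frac{1}{2}
E[-3X] = -3 × E[X] + 0 = - \frac{3}{2}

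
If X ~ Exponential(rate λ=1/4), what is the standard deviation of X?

For X ~ Exponential(rate λ=1/4):
Var(X) = 16
SD(X) = √(Var(X)) = √(16) = 4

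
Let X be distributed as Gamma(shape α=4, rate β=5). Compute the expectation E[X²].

Using the identity E[X²] = Var(X) + (E[X])²:
E[X] = \frac{4}{5}
Var(X) = \frac{4}{25}
E[X²] = \frac{4}{25} + (\frac{4}{5})²
= \frac{4}{5}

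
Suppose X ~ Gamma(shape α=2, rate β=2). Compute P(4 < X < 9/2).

P(4 < X < 9/2) = ∫_{4}^{9/2} f(x) dx
where f(x) = 4 x e^{- 2 x}
= \frac{-10 + 9 e}{e^{9}}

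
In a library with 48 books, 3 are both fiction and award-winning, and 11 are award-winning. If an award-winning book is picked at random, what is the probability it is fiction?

P(A ∩ B) = 3/48 = 1/16
P(B) = 11/48
P(A|B) = P(A ∩ B) / P(B) = (1/16) / (11/48) = 3/11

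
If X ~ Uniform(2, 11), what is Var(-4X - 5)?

For X ~ Uniform(2, 11):
Var(X) = \frac{27}{4}
Var(-4X - 5) = (-4)² × Var(X) = 16 × \frac{27}{4} = 108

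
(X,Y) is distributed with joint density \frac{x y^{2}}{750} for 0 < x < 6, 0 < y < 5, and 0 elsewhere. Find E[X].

f_X(x) = ∫_0^5 \frac{x y^{2}}{750} dy = \frac{x}{18}
E[X] = ∫_0^6 x × (\frac{x}{18}) dx = 4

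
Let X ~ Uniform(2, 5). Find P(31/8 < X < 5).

P(31/8 < X < 5) = ∫_{31/8}^{5} f(x) dx
where f(x) = \frac{1}{3}
= \frac{3}{8}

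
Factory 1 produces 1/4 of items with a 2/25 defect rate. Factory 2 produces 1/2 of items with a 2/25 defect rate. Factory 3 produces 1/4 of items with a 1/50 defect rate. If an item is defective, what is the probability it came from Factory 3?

Using Bayes' theorem:
P(F1) = 1/4, P(D|F1) = 2/25
P(F2) = 1/2, P(D|F2) = 2/25
P(F3) = 1/4, P(D|F3) = 1/50
P(D) = P(D|F1)P(F1) + P(D|F2)P(F2) + P(D|F3)P(F3)
     = \frac{13}{200}
P(F3|D) = P(D|F3)P(F3) / P(D)
= \frac{1}{13}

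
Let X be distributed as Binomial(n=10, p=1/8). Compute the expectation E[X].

For X ~ Binomial(n=10, p=1/8), the expected value is:
E[X] = \frac{5}{4}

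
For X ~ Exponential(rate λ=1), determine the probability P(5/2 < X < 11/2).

P(5/2 < X < 11/2) = ∫_{5/2}^{11/2} f(x) dx
where f(x) = e^{- x}
= - \frac{1 - e^{3}}{e^{\frac{11}{2}}}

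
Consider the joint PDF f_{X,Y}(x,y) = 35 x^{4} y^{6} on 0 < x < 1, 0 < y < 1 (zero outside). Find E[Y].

E[Y] = ∫_0^1 ∫_0^1 y × f(x,y) dx dy
= \frac{7}{8}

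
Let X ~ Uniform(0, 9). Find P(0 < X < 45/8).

P(0 < X < 45/8) = ∫_{0}^{45/8} f(x) dx
where f(x) = \frac{1}{9}
= \frac{5}{8}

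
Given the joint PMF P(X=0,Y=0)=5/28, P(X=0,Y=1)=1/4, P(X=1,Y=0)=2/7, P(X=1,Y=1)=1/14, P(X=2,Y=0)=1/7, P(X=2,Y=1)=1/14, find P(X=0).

P(X=0) = P(X=0,Y=0) + P(X=0,Y=1)
= 5/28 + 1/4
= 3/7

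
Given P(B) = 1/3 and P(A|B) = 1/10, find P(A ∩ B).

By definition, P(A|B) = P(A ∩ B) / P(B)
So P(A ∩ B) = P(A|B) × P(B)
= 1/10 × 1/3
= 1/30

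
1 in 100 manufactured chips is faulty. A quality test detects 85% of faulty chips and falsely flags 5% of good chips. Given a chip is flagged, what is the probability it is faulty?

Let D = the rare event, + = positive/flagged.
P(D) = 1/100
P(+|D) = 85/100 = 17/20
P(+|D') = 5/100 = 1/20
P(+) = P(+|D)P(D) + P(+|D')P(D')
     = \frac{17}{20} × \frac{1}{100} + \frac{1}{20} × \frac{99}{100}
     = \frac{29}{500}
P(D|+) = P(+|D)P(D)/P(+) = \frac{17}{116}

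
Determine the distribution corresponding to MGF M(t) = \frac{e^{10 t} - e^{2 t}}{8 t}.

The MGF M(t) = \frac{e^{10 t} - e^{2 t}}{8 t} is the standard form for the Uniform distribution.
Comparing with the known MGF formula identifies: Uniform(2, 10)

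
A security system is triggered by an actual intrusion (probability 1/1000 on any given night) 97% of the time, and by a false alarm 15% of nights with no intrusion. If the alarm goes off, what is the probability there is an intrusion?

Let D = the rare event, + = positive/flagged.
P(D) = 1/1000
P(+|D) = 97/100
P(+|D') = 15/100 = 3/20
P(+) = P(+|D)P(D) + P(+|D')P(D')
     = \frac{97}{100} × \frac{1}{1000} + \frac{3}{20} × \frac{999}{1000}
     = \frac{7541}{50000}
P(D|+) = P(+|D)P(D)/P(+) = \frac{97}{15082}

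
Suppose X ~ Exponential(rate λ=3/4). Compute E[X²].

Using the identity E[X²] = Var(X) + (E[X])²:
E[X] = \frac{4}{3}
Var(X) = \frac{16}{9}
E[X²] = \frac{16}{9} + (\frac{4}{3})²
= \frac{32}{9}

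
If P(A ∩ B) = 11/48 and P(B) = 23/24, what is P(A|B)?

P(A|B) = P(A ∩ B) / P(B)
= (11/48) / (23/24)
= 11/46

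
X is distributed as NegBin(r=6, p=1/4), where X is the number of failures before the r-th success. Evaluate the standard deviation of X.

For X ~ NegBin(r=6, p=1/4), where X is the number of failures before the r-th success:
Var(X) = 72
SD(X) = √(Var(X)) = √(72) = 6 \sqrt{2}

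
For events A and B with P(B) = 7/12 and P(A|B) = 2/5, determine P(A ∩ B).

By definition, P(A|B) = P(A ∩ B) / P(B)
So P(A ∩ B) = P(A|B) × P(B)
= 2/5 × 7/12
= 7/30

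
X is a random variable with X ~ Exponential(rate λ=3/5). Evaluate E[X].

For X ~ Exponential(rate λ=3/5), the expected value is:
E[X] = \frac{5}{3}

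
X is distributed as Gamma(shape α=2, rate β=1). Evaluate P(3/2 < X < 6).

P(3/2 < X < 6) = ∫_{3/2}^{6} f(x) dx
where f(x) = x e^{- x}
= - \frac{7}{e^{6}} + \frac{5}{2 e^{\frac{3}{2}}}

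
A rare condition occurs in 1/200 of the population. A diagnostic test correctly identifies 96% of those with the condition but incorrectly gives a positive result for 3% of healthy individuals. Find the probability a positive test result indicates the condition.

Let D = the rare event, + = positive/flagged.
P(D) = 1/200
P(+|D) = 96/100 = 24/25
P(+|D') = 3/100
P(+) = P(+|D)P(D) + P(+|D')P(D')
     = \frac{24}{25} × \frac{1}{200} + \frac{3}{100} × \frac{199}{200}
     = \frac{693}{20000}
P(D|+) = P(+|D)P(D)/P(+) = \frac{32}{231}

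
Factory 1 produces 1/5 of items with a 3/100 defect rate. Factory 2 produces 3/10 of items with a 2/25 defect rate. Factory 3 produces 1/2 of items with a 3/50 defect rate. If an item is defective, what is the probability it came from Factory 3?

Using Bayes' theorem:
P(F1) = 1/5, P(D|F1) = 3/100
P(F2) = 3/10, P(D|F2) = 2/25
P(F3) = 1/2, P(D|F3) = 3/50
P(D) = P(D|F1)P(F1) + P(D|F2)P(F2) + P(D|F3)P(F3)
     = \frac{3}{50}
P(F3|D) = P(D|F3)P(F3) / P(D)
= \frac{1}{2}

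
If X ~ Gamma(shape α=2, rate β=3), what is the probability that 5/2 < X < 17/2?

P(5/2 < X < 17/2) = ∫_{5/2}^{17/2} f(x) dx
where f(x) = 9 x e^{- 3 x}
= \frac{-53 + 17 e^{18}}{2 e^{\frac{51}{2}}}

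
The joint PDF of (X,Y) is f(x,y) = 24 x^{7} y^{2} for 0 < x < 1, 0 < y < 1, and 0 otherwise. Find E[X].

E[X] = ∫_0^1 ∫_0^1 x × f(x,y) dy dx
= ∫_0^1 ∫_0^1 x × (24 x^{7} y^{2}) dy dx
= \frac{8}{9}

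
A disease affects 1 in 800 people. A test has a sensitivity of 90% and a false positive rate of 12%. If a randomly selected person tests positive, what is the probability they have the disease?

Let D = the rare event, + = positive/flagged.
P(D) = 1/800
P(+|D) = 90/100 = 9/10
P(+|D') = 12/100 = 3/25
P(+) = P(+|D)P(D) + P(+|D')P(D')
     = \frac{9}{10} × \frac{1}{800} + \frac{3}{25} × \frac{799}{800}
     = \frac{4839}{40000}
P(D|+) = P(+|D)P(D)/P(+) = \frac{15}{1613}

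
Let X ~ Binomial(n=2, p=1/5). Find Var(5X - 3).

For X ~ Binomial(n=2, p=1/5):
Var(X) = \frac{8}{25}
Var(5X - 3) = (5)² × Var(X) = 25 × \frac{8}{25} = 8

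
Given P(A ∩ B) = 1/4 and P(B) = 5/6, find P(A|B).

P(A|B) = P(A ∩ B) / P(B)
= (1/4) / (5/6)
= 3/10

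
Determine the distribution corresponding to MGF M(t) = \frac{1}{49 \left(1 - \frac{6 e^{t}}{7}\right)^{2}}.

The MGF M(t) = \frac{1}{49 \left(1 - \frac{6 e^{t}}{7}\right)^{2}} is the standard form for the NegativeBinomial distribution.
Comparing with the known MGF formula identifies: NegBin(r=2, p=1/7), X = failures before r-th success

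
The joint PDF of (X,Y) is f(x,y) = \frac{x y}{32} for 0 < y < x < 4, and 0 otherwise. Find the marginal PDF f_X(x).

f_X(x) = ∫_0^x \frac{x y}{32} dy = \frac{x^{3}}{64}
for 0 < x < 4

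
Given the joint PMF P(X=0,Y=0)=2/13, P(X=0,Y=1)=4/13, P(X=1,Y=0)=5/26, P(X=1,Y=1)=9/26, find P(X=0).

P(X=0) = P(X=0,Y=0) + P(X=0,Y=1)
= 2/13 + 4/13
= 6/13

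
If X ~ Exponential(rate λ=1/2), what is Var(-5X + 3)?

For X ~ Exponential(rate λ=1/2):
Var(X) = 4
Var(-5X + 3) = (-5)² × Var(X) = 25 × 4 = 100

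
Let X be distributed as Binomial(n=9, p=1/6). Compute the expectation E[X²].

Using the identity E[X²] = Var(X) + (E[X])²:
E[X] = \frac{3}{2}
Var(X) = \frac{5}{4}
E[X²] = \frac{5}{4} + (\frac{3}{2})²
= \frac{7}{2}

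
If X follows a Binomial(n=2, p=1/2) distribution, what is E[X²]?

Using the identity E[X²] = Var(X) + (E[X])²:
E[X] = 1
Var(X) = \frac{1}{2}
E[X²] = \frac{1}{2} + (1)²
= \frac{3}{2}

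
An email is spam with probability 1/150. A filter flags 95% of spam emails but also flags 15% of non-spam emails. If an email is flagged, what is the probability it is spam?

Let D = the rare event, + = positive/flagged.
P(D) = 1/150
P(+|D) = 95/100 = 19/20
P(+|D') = 15/100 = 3/20
P(+) = P(+|D)P(D) + P(+|D')P(D')
     = \frac{19}{20} × \frac{1}{150} + \frac{3}{20} × \frac{149}{150}
     = \frac{233}{1500}
P(D|+) = P(+|D)P(D)/P(+) = \frac{19}{466}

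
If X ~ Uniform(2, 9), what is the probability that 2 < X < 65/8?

P(2 < X < 65/8) = ∫_{2}^{65/8} f(x) dx
where f(x) = \frac{1}{7}
= \frac{7}{8}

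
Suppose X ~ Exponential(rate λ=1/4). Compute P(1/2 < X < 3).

P(1/2 < X < 3) = ∫_{1/2}^{3} f(x) dx
where f(x) = \frac{e^{- \frac{x}{4}}}{4}
= - \frac{1}{e^{\frac{3}{4}}} + e^{- \frac{1}{8}}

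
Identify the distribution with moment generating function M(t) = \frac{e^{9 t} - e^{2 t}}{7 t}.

The MGF M(t) = \frac{e^{9 t} - e^{2 t}}{7 t} is the standard form for the Uniform distribution.
Comparing with the known MGF formula identifies: Uniform(2, 9)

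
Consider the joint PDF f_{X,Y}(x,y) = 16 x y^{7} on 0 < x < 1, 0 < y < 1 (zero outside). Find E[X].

E[X] = ∫_0^1 ∫_0^1 x × f(x,y) dy dx
= ∫_0^1 ∫_0^1 x × (16 x y^{7}) dy dx
= \frac{2}{3}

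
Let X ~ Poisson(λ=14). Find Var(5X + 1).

For X ~ Poisson(λ=14):
Var(X) = 14
Var(5X + 1) = (5)² × Var(X) = 25 × 14 = 350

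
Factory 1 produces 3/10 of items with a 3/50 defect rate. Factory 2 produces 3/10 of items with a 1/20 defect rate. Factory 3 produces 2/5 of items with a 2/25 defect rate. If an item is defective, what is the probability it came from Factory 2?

Using Bayes' theorem:
P(F1) = 3/10, P(D|F1) = 3/50
P(F2) = 3/10, P(D|F2) = 1/20
P(F3) = 2/5, P(D|F3) = 2/25
P(D) = P(D|F1)P(F1) + P(D|F2)P(F2) + P(D|F3)P(F3)
     = \frac{13}{200}
P(F2|D) = P(D|F2)P(F2) / P(D)
= \frac{3}{13}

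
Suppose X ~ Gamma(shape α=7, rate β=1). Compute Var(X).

For X ~ Gamma(shape α=7, rate β=1):
Var(X) = 7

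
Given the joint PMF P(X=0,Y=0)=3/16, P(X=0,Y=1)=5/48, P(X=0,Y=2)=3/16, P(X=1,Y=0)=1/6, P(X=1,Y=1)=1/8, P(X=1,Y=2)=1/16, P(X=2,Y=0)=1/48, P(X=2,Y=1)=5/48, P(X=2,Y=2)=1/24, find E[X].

First find marginal of X:
P(X=0) = 23/48
P(X=1) = 17/48
P(X=2) = 1/6
E[X] = 0 × 23/48 + 1 × 17/48 + 2 × 1/6 = 11/16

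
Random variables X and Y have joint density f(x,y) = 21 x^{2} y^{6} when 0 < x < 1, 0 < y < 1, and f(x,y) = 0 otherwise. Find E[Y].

E[Y] = ∫_0^1 ∫_0^1 y × f(x,y) dx dy
= \frac{7}{8}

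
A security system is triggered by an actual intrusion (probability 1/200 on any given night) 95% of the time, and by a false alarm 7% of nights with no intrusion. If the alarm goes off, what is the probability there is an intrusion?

Let D = the rare event, + = positive/flagged.
P(D) = 1/200
P(+|D) = 95/100 = 19/20
P(+|D') = 7/100
P(+) = P(+|D)P(D) + P(+|D')P(D')
     = \frac{19}{20} × \frac{1}{200} + \frac{7}{100} × \frac{199}{200}
     = \frac{93}{1250}
P(D|+) = P(+|D)P(D)/P(+) = \frac{95}{1488}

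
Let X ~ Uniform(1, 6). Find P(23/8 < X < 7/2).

P(23/8 < X < 7/2) = ∫_{23/8}^{7/2} f(x) dx
where f(x) = \frac{1}{5}
= \frac{1}{8}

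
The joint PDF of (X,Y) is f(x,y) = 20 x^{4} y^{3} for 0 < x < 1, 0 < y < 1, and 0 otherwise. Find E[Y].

E[Y] = ∫_0^1 ∫_0^1 y × f(x,y) dx dy
= \frac{4}{5}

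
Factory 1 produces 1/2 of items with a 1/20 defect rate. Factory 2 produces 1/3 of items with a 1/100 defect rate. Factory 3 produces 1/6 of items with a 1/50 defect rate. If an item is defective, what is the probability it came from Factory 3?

Using Bayes' theorem:
P(F1) = 1/2, P(D|F1) = 1/20
P(F2) = 1/3, P(D|F2) = 1/100
P(F3) = 1/6, P(D|F3) = 1/50
P(D) = P(D|F1)P(F1) + P(D|F2)P(F2) + P(D|F3)P(F3)
     = \frac{19}{600}
P(F3|D) = P(D|F3)P(F3) / P(D)
= \frac{2}{19}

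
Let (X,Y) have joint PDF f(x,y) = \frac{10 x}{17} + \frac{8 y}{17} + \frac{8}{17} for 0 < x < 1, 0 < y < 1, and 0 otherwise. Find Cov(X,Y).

E[XY] = ∫∫ xy × f(x,y) dx dy = \frac{5}{17}
E[X] = \frac{28}{51}
E[Y] = \frac{55}{102}
Cov(X,Y) = E[XY] - E[X]E[Y] = - \frac{5}{2601}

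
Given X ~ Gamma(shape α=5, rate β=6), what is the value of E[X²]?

Using the identity E[X²] = Var(X) + (E[X])²:
E[X] = \frac{5}{6}
Var(X) = \frac{5}{36}
E[X²] = \frac{5}{36} + (\frac{5}{6})²
= \frac{5}{6}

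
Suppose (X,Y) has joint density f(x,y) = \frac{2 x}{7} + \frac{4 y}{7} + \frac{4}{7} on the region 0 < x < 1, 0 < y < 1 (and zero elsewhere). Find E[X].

E[X] = ∫_0^1 ∫_0^1 x × f(x,y) dy dx
= ∫_0^1 ∫_0^1 x × (\frac{2 x}{7} + \frac{4 y}{7} + \frac{4}{7}) dy dx
= \frac{11}{21}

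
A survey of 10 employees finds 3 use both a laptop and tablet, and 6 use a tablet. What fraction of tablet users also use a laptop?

P(A ∩ B) = 3/10
P(B) = 6/10 = 3/5
P(A|B) = P(A ∩ B) / P(B) = (3/10) / (3/5) = 1/2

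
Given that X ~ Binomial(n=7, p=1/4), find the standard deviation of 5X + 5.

For X ~ Binomial(n=7, p=1/4):
Var(X) = \frac{21}{16}
SD(X) = √(Var(X)) = √(\frac{21}{16}) = \frac{\sqrt{21}}{4}
SD(5X + 5) = |5| × SD(X) = 5 × \frac{\sqrt{21}}{4} = \frac{5 \sqrt{21}}{4}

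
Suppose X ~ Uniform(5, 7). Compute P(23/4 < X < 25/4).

P(23/4 < X < 25/4) = ∫_{23/4}^{25/4} f(x) dx
where f(x) = \frac{1}{2}
= \frac{1}{4}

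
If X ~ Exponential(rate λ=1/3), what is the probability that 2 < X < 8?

P(2 < X < 8) = ∫_{2}^{8} f(x) dx
where f(x) = \frac{e^{- \frac{x}{3}}}{3}
= - \frac{1 - e^{2}}{e^{\frac{8}{3}}}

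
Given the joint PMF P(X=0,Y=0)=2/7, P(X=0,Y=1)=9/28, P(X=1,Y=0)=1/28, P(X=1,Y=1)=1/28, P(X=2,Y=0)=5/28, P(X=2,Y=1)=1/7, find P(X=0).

P(X=0) = P(X=0,Y=0) + P(X=0,Y=1)
= 2/7 + 9/28
= 17/28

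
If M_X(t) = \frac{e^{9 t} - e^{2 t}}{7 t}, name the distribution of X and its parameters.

The MGF M(t) = \frac{e^{9 t} - e^{2 t}}{7 t} is the standard form for the Uniform distribution.
Comparing with the known MGF formula identifies: Uniform(2, 9)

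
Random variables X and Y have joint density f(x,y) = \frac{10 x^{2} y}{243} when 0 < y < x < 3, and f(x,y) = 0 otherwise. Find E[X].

f_X(x) = ∫_0^x \frac{10 x^{2} y}{243} dy = \frac{5 x^{4}}{243}
E[X] = ∫_0^3 x × (\frac{5 x^{4}}{243}) dx = \frac{5}{2}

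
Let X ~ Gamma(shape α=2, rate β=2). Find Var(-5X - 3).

For X ~ Gamma(shape α=2, rate β=2):
Var(X) = \frac{1}{2}
Var(-5X - 3) = (-5)² × Var(X) = 25 × \frac{1}{2} = \frac{25}{2}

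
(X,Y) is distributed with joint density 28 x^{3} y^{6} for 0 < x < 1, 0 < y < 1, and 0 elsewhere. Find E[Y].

E[Y] = ∫_0^1 ∫_0^1 y × f(x,y) dx dy
= \frac{7}{8}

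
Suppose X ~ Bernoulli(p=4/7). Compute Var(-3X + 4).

For X ~ Bernoulli(p=4/7):
Var(X) = \frac{12}{49}
Var(-3X + 4) = (-3)² × Var(X) = 9 × \frac{12}{49} = \frac{108}{49}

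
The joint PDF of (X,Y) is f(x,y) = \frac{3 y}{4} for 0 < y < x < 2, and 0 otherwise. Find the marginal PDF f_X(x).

f_X(x) = ∫_0^x \frac{3 y}{4} dy = \frac{3 x^{2}}{8}
for 0 < x < 2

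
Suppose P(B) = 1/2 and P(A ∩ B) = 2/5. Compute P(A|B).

P(A|B) = P(A ∩ B) / P(B)
= (2/5) / (1/2)
= 4/5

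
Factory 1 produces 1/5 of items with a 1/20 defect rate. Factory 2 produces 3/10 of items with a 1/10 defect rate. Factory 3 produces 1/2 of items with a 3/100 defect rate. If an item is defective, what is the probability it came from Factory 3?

Using Bayes' theorem:
P(F1) = 1/5, P(D|F1) = 1/20
P(F2) = 3/10, P(D|F2) = 1/10
P(F3) = 1/2, P(D|F3) = 3/100
P(D) = P(D|F1)P(F1) + P(D|F2)P(F2) + P(D|F3)P(F3)
     = \frac{11}{200}
P(F3|D) = P(D|F3)P(F3) / P(D)
= \frac{3}{11}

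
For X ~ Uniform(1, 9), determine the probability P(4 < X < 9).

P(4 < X < 9) = ∫_{4}^{9} f(x) dx
where f(x) = \frac{1}{8}
= \frac{5}{8}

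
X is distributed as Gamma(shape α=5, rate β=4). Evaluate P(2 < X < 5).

P(2 < X < 5) = ∫_{2}^{5} f(x) dx
where f(x) = \frac{128 x^{4} e^{- 4 x}}{3}
= \frac{-8221 + 297 e^{12}}{e^{20}}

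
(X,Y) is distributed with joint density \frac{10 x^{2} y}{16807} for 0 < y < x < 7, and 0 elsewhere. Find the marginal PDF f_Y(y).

f_Y(y) = ∫_y^7 \frac{10 x^{2} y}{16807} dx = \frac{10 y \left(343 - y^{3}\right)}{50421}
for 0 < y < 7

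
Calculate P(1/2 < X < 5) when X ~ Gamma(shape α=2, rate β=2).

P(1/2 < X < 5) = ∫_{1/2}^{5} f(x) dx
where f(x) = 4 x e^{- 2 x}
= \frac{-11 + 2 e^{9}}{e^{10}}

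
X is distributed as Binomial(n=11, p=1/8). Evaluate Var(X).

For X ~ Binomial(n=11, p=1/8):
Var(X) = \frac{77}{64}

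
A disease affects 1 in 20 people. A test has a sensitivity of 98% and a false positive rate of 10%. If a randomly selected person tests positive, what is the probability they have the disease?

Let D = the rare event, + = positive/flagged.
P(D) = 1/20
P(+|D) = 98/100 = 49/50
P(+|D') = 10/100 = 1/10
P(+) = P(+|D)P(D) + P(+|D')P(D')
     = \frac{49}{50} × \frac{1}{20} + \frac{1}{10} × \frac{19}{20}
     = \frac{18}{125}
P(D|+) = P(+|D)P(D)/P(+) = \frac{49}{144}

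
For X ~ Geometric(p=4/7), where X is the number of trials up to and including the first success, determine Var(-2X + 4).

For X ~ Geometric(p=4/7), where X is the number of trials up to and including the first success:
Var(X) = \frac{21}{16}
Var(-2X + 4) = (-2)² × Var(X) = 4 × \frac{21}{16} = \frac{21}{4}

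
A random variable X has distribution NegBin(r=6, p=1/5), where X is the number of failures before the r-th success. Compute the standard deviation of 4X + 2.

For X ~ NegBin(r=6, p=1/5), where X is the number of failures before the r-th success:
Var(X) = 120
SD(X) = √(Var(X)) = √(120) = 2 \sqrt{30}
SD(4X + 2) = |4| × SD(X) = 4 × 2 \sqrt{30} = 8 \sqrt{30}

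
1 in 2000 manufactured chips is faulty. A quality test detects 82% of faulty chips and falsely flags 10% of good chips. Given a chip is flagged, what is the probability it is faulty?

Let D = the rare event, + = positive/flagged.
P(D) = 1/2000
P(+|D) = 82/100 = 41/50
P(+|D') = 10/100 = 1/10
P(+) = P(+|D)P(D) + P(+|D')P(D')
     = \frac{41}{50} × \frac{1}{2000} + \frac{1}{10} × \frac{1999}{2000}
     = \frac{2509}{25000}
P(D|+) = P(+|D)P(D)/P(+) = \frac{41}{10036}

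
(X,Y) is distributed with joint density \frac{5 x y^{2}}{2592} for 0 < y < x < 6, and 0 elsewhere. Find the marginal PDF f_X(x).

f_X(x) = ∫_0^x \frac{5 x y^{2}}{2592} dy = \frac{5 x^{4}}{7776}
for 0 < x < 6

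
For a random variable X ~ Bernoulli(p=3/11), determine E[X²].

Using the identity E[X²] = Var(X) + (E[X])²:
E[X] = \frac{3}{11}
Var(X) = \frac{24}{121}
E[X²] = \frac{24}{121} + (\frac{3}{11})²
= \frac{3}{11}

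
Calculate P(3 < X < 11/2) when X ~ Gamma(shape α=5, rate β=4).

P(3 < X < 11/2) = ∫_{3}^{11/2} f(x) dx
where f(x) = \frac{128 x^{4} e^{- 4 x}}{3}
= \frac{-35401 + 3711 e^{10}}{3 e^{22}}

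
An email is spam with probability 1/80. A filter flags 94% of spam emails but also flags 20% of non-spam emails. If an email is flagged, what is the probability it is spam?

Let D = the rare event, + = positive/flagged.
P(D) = 1/80
P(+|D) = 94/100 = 47/50
P(+|D') = 20/100 = 1/5
P(+) = P(+|D)P(D) + P(+|D')P(D')
     = \frac{47}{50} × \frac{1}{80} + \frac{1}{5} × \frac{79}{80}
     = \frac{837}{4000}
P(D|+) = P(+|D)P(D)/P(+) = \frac{47}{837}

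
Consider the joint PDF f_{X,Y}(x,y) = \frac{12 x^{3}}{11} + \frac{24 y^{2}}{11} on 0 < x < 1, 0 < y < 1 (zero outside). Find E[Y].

E[Y] = ∫_0^1 ∫_0^1 y × f(x,y) dx dy
= \frac{15}{22}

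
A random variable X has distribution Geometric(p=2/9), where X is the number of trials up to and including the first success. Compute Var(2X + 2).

For X ~ Geometric(p=2/9), where X is the number of trials up to and including the first success:
Var(X) = \frac{63}{4}
Var(2X + 2) = (2)² × Var(X) = 4 × \frac{63}{4} = 63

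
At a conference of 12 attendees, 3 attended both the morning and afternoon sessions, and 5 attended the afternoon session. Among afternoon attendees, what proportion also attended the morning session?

P(A ∩ B) = 3/12 = 1/4
P(B) = 5/12
P(A|B) = P(A ∩ B) / P(B) = (1/4) / (5/12) = 3/5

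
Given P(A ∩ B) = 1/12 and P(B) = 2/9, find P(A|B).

P(A|B) = P(A ∩ B) / P(B)
= (1/12) / (2/9)
= 3/8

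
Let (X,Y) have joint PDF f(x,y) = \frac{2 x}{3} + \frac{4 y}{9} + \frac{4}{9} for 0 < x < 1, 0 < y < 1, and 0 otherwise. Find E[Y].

E[Y] = ∫_0^1 ∫_0^1 y × f(x,y) dx dy
= \frac{29}{54}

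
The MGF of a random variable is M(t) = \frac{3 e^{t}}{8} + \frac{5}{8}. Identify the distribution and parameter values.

The MGF M(t) = \frac{3 e^{t}}{8} + \frac{5}{8} is the standard form for the Bernoulli distribution.
Comparing with the known MGF formula identifies: Bernoulli(p=3/8)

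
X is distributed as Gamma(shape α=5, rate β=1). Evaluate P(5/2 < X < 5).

P(5/2 < X < 5) = ∫_{5/2}^{5} f(x) dx
where f(x) = \frac{x^{4} e^{- x}}{24}
= - \frac{523}{8 e^{5}} + \frac{4169}{384 e^{\frac{5}{2}}}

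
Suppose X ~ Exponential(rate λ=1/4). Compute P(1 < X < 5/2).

P(1 < X < 5/2) = ∫_{1}^{5/2} f(x) dx
where f(x) = \frac{e^{- \frac{x}{4}}}{4}
= - \frac{1}{e^{\frac{5}{8}}} + e^{- \frac{1}{4}}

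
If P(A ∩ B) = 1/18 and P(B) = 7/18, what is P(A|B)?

P(A|B) = P(A ∩ B) / P(B)
= (1/18) / (7/18)
= 1/7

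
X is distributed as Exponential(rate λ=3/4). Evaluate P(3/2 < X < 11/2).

P(3/2 < X < 11/2) = ∫_{3/2}^{11/2} f(x) dx
where f(x) = \frac{3 e^{- \frac{3 x}{4}}}{4}
= - \frac{1 - e^{3}}{e^{\frac{33}{8}}}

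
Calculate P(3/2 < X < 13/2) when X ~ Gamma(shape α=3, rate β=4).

P(3/2 < X < 13/2) = ∫_{3/2}^{13/2} f(x) dx
where f(x) = 32 x^{2} e^{- 4 x}
= \frac{5 \left(-73 + 5 e^{20}\right)}{e^{26}}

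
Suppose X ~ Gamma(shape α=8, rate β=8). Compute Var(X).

For X ~ Gamma(shape α=8, rate β=8):
Var(X) = \frac{1}{8}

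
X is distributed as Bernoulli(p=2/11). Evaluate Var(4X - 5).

For X ~ Bernoulli(p=2/11):
Var(X) = \frac{18}{121}
Var(4X - 5) = (4)² × Var(X) = 16 × \frac{18}{121} = \frac{288}{121}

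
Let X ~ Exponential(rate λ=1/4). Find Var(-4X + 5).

For X ~ Exponential(rate λ=1/4):
Var(X) = 16
Var(-4X + 5) = (-4)² × Var(X) = 16 × 16 = 256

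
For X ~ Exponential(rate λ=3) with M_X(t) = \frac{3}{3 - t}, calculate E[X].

To find E[X], compute M^(1)(0):
M^(1)(t) = \frac{3}{\left(3 - t\right)^{2}}
M^(1)(0) = \frac{1}{3}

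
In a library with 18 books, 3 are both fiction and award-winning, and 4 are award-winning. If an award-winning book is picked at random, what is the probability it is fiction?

P(A ∩ B) = 3/18 = 1/6
P(B) = 4/18 = 2/9
P(A|B) = P(A ∩ B) / P(B) = (1/6) / (2/9) = 3/4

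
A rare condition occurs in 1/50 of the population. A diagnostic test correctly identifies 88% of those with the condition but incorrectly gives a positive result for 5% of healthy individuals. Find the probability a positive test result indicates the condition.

Let D = the rare event, + = positive/flagged.
P(D) = 1/50
P(+|D) = 88/100 = 22/25
P(+|D') = 5/100 = 1/20
P(+) = P(+|D)P(D) + P(+|D')P(D')
     = \frac{22}{25} × \frac{1}{50} + \frac{1}{20} × \frac{49}{50}
     = \frac{333}{5000}
P(D|+) = P(+|D)P(D)/P(+) = \frac{88}{333}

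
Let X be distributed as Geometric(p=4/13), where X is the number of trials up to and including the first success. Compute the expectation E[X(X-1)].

E[X(X-1)] = E[X² - X] = E[X²] - E[X]
E[X] = \frac{13}{4}
E[X²] = Var(X) + (E[X])² = \frac{117}{16} + (\frac{13}{4})² = \frac{143}{8}
E[X(X-1)] = \frac{143}{8} - \frac{13}{4} = \frac{117}{8}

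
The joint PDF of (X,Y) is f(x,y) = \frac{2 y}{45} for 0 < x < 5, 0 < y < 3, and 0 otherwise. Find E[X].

f_X(x) = ∫_0^3 \frac{2 y}{45} dy = \frac{1}{5}
E[X] = ∫_0^5 x × (\frac{1}{5}) dx = \frac{5}{2}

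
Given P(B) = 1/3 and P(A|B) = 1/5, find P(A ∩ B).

By definition, P(A|B) = P(A ∩ B) / P(B)
So P(A ∩ B) = P(A|B) × P(B)
= 1/5 × 1/3
= 1/15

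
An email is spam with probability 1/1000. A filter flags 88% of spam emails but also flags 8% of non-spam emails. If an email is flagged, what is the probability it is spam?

Let D = the rare event, + = positive/flagged.
P(D) = 1/1000
P(+|D) = 88/100 = 22/25
P(+|D') = 8/100 = 2/25
P(+) = P(+|D)P(D) + P(+|D')P(D')
     = \frac{22}{25} × \frac{1}{1000} + \frac{2}{25} × \frac{999}{1000}
     = \frac{101}{1250}
P(D|+) = P(+|D)P(D)/P(+) = \frac{11}{1010}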